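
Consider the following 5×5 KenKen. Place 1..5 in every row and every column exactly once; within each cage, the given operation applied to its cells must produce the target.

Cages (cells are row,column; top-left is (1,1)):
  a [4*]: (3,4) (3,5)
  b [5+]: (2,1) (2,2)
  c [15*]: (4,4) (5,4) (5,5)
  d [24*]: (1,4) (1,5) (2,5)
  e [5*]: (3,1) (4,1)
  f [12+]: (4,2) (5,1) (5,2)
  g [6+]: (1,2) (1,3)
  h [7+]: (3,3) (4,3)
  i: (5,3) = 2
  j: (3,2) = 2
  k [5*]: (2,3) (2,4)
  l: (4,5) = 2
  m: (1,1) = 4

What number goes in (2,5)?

4

M is a freebie, which forces (1,1) = 4.
Cage j is a single given cell, which forces (3,2) = 2.
L is a freebie, leaving (4,5) = 2.
Cage i is a single given cell, leaving (5,3) = 2.
Cage d has product 24, so (1,4) = 2.
2 is placed in column 5, which forces (1,5) = 3.
Cage d has product 24, which forces (2,5) = 4.
Column 5 already has 4, leaving (3,5) = 1.
Column 5 now contains 1; hence (5,5) = 5.
The two cells of cage b must have sum 5, leaving (2,1) = 2.
Row 2 already has 4, so (2,2) = 3.
Row 3 already has 1, which forces (3,1) = 5.
Row 3 already has 1, so (3,4) = 4.
Cage e's pair has product 5; hence (4,1) = 1.
Cage f needs sum 12; hence (4,2) = 5.
Row 4 now contains 1; hence (4,4) = 3.
Row 5 already has 5, which forces (5,1) = 3.
Cage f needs sum 12; hence (5,2) = 4.
3 is placed in column 4, so (5,4) = 1.
Column 2 now contains 5, which forces (1,2) = 1.
Cage g needs two cells with sum 6, so (1,3) = 5.
The two cells of cage k must have product 5, so (2,3) = 1.
1 is placed in column 4, which forces (2,4) = 5.
Row 3 already has 4, leaving (3,3) = 3.
Row 4 now contains 3; hence (4,3) = 4.
Filled in: 4 1 5 2 3 / 2 3 1 5 4 / 5 2 3 4 1 / 1 5 4 3 2 / 3 4 2 1 5.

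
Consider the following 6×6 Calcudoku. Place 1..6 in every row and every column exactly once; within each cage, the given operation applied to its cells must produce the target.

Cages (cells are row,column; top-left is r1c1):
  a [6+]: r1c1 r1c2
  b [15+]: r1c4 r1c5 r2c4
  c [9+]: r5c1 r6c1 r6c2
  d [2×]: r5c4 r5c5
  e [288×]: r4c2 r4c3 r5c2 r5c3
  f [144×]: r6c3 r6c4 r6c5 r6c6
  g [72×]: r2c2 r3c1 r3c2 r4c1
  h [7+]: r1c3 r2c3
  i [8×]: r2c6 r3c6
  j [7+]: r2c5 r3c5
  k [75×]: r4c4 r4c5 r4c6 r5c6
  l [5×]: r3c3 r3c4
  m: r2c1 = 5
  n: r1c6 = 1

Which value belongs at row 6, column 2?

5

Cage n is a single given cell; hence r1c6 = 1.
Cage m is given; hence r2c1 = 5.
Column 6 now contains 1, so r4c6 = 3.
Cage k needs product 75; hence r5c6 = 5.
In row 6, 5 can only go at r6c2, so r6c2 = 5.
Row 6 needs a 1, and only r6c1 is open for it.
Column 1 already has 1; hence r5c1 = 3.
The only place for 6 in column 6 is r6c6.
Row 2 needs a 6, and only r2c4 is open for it.
Cage b has sum 15, leaving r1c4 = 3.
Cage b has sum 15, so r1c5 = 6.
Row 1 already has 6, so r1c3 = 5.
The two cells of cage h must have sum 7, which forces r2c3 = 2.
2 is placed in row 2, which forces r2c6 = 4.
5 is placed in column 3; hence r3c3 = 1.
Row 3 now contains 1, so r3c4 = 5.
Column 6 already has 4; hence r3c6 = 2.
Column 3 now contains 2; hence r4c3 = 6.
Column 4 already has 5, so r4c4 = 1.
1 is placed in row 4; hence r4c5 = 5.
Column 3 already has 6, which forces r5c3 = 4.
1 is placed in column 4, leaving r5c4 = 2.
Row 5 already has 2, which forces r5c5 = 1.
Column 3 already has 4, leaving r6c3 = 3.
Column 4 already has 2; hence r6c4 = 4.
Row 6 now contains 4, leaving r6c5 = 2.
Cage g has product 72, so r2c2 = 1.
Row 2 now contains 4, which forces r2c5 = 3.
The 4 cells of cage g must have product 72; hence r3c1 = 6.
The 4 cells of cage g must have product 72, so r3c2 = 3.
Cage j's pair has sum 7, leaving r3c5 = 4.
Cage g has product 72, leaving r4c1 = 4.
6 is placed in row 4, which forces r4c2 = 2.
Row 5 already has 4, so r5c2 = 6.
4 is placed in column 1, so r1c1 = 2.
Column 2 now contains 2, so r1c2 = 4.
Completed grid: 2 4 5 3 6 1 / 5 1 2 6 3 4 / 6 3 1 5 4 2 / 4 2 6 1 5 3 / 3 6 4 2 1 5 / 1 5 3 4 2 6.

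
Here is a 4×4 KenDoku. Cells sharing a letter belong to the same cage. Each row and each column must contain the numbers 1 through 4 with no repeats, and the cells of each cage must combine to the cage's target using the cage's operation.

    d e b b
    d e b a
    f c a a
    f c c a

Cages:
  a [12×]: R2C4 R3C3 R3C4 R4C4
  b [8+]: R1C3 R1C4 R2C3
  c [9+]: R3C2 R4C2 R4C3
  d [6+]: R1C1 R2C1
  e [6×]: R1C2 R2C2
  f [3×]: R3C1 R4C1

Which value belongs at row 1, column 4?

The only place for 1 in column 2 is R4C2.
Cage f's pair has product 3, so R3C1 = 1.
Cage c has sum 9, leaving R3C2 = 4.
Row 3 already has 1, which forces R3C3 = 2.
Row 3 now contains 4, so R3C4 = 3.
Row 4 already has 1, leaving R4C1 = 3.
Cage c needs sum 9, which forces R4C3 = 4.
Row 4 now contains 4, which forces R4C4 = 2.
The 3 cells of cage b must have sum 8, which forces R1C4 = 4.
Column 4 now contains 2, leaving R2C4 = 1.
Row 1 now contains 4; hence R1C1 = 2.
Row 1 already has 2, leaving R1C2 = 3.
Cage b has sum 8; hence R1C3 = 1.
Cage d needs two cells with sum 6; hence R2C1 = 4.
Column 2 now contains 3, leaving R2C2 = 2.
Row 2 already has 1, leaving R2C3 = 3.
The full grid is 2 3 1 4 / 4 2 3 1 / 1 4 2 3 / 3 1 4 2.

4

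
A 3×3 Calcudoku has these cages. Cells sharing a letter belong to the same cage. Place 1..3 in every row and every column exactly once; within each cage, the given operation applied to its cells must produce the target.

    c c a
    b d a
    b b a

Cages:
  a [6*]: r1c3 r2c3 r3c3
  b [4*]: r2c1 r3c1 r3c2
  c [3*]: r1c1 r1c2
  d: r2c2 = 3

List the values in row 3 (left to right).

1 2 3

Cage b needs product 4, so r2c1 = 2.
D is a freebie, which forces r2c2 = 3.
3 is placed in row 2, leaving r2c3 = 1.
Cage b has product 4; hence r3c1 = 1.
Cage b needs product 4, which forces r3c2 = 2.
2 is placed in row 3, leaving r3c3 = 3.
1 is placed in column 1, leaving r1c1 = 3.
Column 2 now contains 3; hence r1c2 = 1.
3 is placed in column 3, which forces r1c3 = 2.
The full grid is 3 1 2 / 2 3 1 / 1 2 3.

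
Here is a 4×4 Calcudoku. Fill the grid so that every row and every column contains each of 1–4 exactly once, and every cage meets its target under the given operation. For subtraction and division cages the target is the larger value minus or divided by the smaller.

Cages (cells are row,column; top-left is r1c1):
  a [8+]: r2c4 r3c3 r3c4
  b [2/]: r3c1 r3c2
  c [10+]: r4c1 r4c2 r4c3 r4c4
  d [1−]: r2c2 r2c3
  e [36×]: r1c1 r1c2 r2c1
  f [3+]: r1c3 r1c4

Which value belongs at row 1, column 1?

4

The 3 cells of cage e must have product 36, leaving r1c1 = 4.
The 3 cells of cage e must have product 36, which forces r1c2 = 3.
Cage e needs product 36, leaving r2c1 = 3.
In row 2, 4 can only go at r2c4, so r2c4 = 4.
In row 3, 4 can only go at r3c2, so r3c2 = 4.
The two cells of cage b must have quotient 2, so r3c1 = 2.
Column 1 already has 2; hence r4c1 = 1.
Row 4 now contains 1, leaving r4c2 = 2.
Cage c has sum 10, so r4c3 = 4.
Cage c has sum 10; hence r4c4 = 3.
2 is placed in column 2; hence r2c2 = 1.
Cage d needs two cells with difference 1, leaving r2c3 = 2.
Cage a has sum 8, leaving r3c3 = 3.
Column 4 now contains 3; hence r3c4 = 1.
Column 3 already has 2, which forces r1c3 = 1.
Column 4 now contains 1, so r1c4 = 2.
The full grid is 4 3 1 2 / 3 1 2 4 / 2 4 3 1 / 1 2 4 3.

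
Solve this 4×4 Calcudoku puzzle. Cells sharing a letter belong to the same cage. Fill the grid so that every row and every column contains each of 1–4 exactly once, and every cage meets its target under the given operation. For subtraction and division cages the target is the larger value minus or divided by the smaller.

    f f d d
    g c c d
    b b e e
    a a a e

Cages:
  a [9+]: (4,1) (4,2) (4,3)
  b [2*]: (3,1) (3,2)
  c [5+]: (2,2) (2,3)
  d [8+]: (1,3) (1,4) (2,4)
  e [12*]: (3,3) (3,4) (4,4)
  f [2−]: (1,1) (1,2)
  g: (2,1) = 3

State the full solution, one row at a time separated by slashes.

Cage g is a single given cell, which forces (2,1) = 3.
In row 2, 2 can only go at (2,4), so (2,4) = 2.
Cage d has sum 8, leaving (1,3) = 2.
The 3 cells of cage d must have sum 8; hence (1,4) = 4.
Row 1 already has 4, which forces (1,1) = 1.
Row 1 already has 4; hence (1,2) = 3.
Column 1 already has 1; hence (3,1) = 2.
Row 3 now contains 2; hence (3,2) = 1.
Cage e has product 12, which forces (3,3) = 4.
Row 3 now contains 1; hence (3,4) = 3.
2 is placed in column 1, so (4,1) = 4.
4 is placed in row 4, which forces (4,2) = 2.
Column 3 already has 4, leaving (4,3) = 3.
Column 4 now contains 3, leaving (4,4) = 1.
1 is placed in column 2, leaving (2,2) = 4.
Column 3 already has 4, which forces (2,3) = 1.

1 3 2 4 / 3 4 1 2 / 2 1 4 3 / 4 2 3 1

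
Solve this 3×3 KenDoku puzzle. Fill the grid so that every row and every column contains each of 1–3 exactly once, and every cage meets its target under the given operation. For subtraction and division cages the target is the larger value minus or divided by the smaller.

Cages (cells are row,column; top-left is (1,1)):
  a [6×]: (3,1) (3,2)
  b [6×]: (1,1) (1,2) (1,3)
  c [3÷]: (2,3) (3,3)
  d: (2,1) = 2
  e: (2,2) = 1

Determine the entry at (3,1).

Cage d is a single given cell, so (2,1) = 2.
Cage e is a single given cell, which forces (2,2) = 1.
Row 2 already has 1; hence (2,3) = 3.
Column 1 already has 2, so (3,1) = 3.
Row 3 already has 3, so (3,2) = 2.
Column 3 now contains 3; hence (3,3) = 1.
Column 1 now contains 3; hence (1,1) = 1.
Column 2 now contains 2, which forces (1,2) = 3.
Column 3 already has 1; hence (1,3) = 2.
The full grid is 1 3 2 / 2 1 3 / 3 2 1.

3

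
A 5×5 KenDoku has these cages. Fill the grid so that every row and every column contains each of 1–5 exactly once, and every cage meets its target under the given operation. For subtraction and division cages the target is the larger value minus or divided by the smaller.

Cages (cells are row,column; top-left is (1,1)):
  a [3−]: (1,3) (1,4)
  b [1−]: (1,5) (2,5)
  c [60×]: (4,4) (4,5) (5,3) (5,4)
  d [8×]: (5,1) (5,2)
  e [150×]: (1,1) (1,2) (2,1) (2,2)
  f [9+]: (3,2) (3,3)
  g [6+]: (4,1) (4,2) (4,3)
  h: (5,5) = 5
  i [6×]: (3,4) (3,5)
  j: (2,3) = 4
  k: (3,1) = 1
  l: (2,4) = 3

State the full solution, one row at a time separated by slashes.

5 3 1 4 2 / 2 5 4 3 1 / 1 4 5 2 3 / 3 1 2 5 4 / 4 2 3 1 5

Cage j is a single given cell, which forces (2,3) = 4.
Cage l is a single given cell, so (2,4) = 3.
K is a freebie; hence (3,1) = 1.
Column 3 now contains 4, leaving (3,3) = 5.
Column 4 now contains 3, leaving (3,4) = 2.
Row 3 now contains 2; hence (3,5) = 3.
H is a freebie, so (5,5) = 5.
5 is placed in row 3, leaving (3,2) = 4.
Cage c needs product 60, so (4,4) = 5.
Column 2 now contains 4, leaving (5,2) = 2.
Cage c has product 60, leaving (5,3) = 3.
Cage e needs product 150; hence (1,1) = 5.
Cage e has product 150, so (1,2) = 3.
Cage a needs two cells with difference 3, which forces (1,3) = 1.
Column 4 already has 5, which forces (1,4) = 4.
Row 1 now contains 1, so (1,5) = 2.
Cage e needs product 150, which forces (2,1) = 2.
Column 2 already has 2, so (2,2) = 5.
Column 5 now contains 2, which forces (2,5) = 1.
2 is placed in column 1; hence (4,1) = 3.
Column 2 now contains 3; hence (4,2) = 1.
1 is placed in column 3, leaving (4,3) = 2.
Column 5 already has 1, so (4,5) = 4.
2 is placed in row 5, which forces (5,1) = 4.
4 is placed in column 4, so (5,4) = 1.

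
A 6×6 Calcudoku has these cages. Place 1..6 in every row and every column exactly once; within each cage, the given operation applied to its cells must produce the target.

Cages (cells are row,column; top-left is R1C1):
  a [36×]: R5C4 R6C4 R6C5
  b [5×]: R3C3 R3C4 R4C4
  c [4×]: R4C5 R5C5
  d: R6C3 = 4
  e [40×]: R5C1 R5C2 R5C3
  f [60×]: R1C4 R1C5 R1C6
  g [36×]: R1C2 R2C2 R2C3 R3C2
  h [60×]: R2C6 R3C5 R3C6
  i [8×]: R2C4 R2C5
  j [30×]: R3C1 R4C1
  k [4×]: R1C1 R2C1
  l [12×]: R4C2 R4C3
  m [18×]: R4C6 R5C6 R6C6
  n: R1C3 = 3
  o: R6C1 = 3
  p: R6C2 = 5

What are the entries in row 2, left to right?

Cage n is given, which forces R1C3 = 3.
The 3 cells of cage b must have product 5, leaving R3C3 = 1.
The 3 cells of cage b must have product 5, which forces R3C4 = 5.
Cage b needs product 5; hence R4C4 = 1.
1 is placed in row 4, which forces R4C5 = 4.
4 is placed in column 5; hence R5C5 = 1.
Cage o is a single given cell; hence R6C1 = 3.
Cage p is a single given cell; hence R6C2 = 5.
D is a freebie, leaving R6C3 = 4.
Cage i needs two cells with product 8; hence R2C4 = 4.
4 is placed in column 5, leaving R2C5 = 2.
The 3 cells of cage h must have product 60; hence R2C6 = 5.
Row 3 already has 5; hence R3C1 = 6.
6 is placed in row 3, which forces R3C5 = 3.
Cage j's pair has product 30; hence R4C1 = 5.
Cage a has product 36; hence R5C4 = 3.
3 is placed in row 5, which forces R5C6 = 6.
2 is placed in column 5, leaving R6C5 = 6.
Cage m needs product 18, so R6C6 = 1.
Cage k needs two cells with product 4; hence R1C1 = 4.
The 4 cells of cage g must have product 36, so R1C2 = 1.
The 3 cells of cage f must have product 60, which forces R1C4 = 6.
6 is placed in column 5; hence R1C5 = 5.
Column 6 now contains 6; hence R1C6 = 2.
Row 2 already has 4, leaving R2C1 = 1.
Cage g needs product 36, leaving R2C2 = 3.
Row 2 already has 2, which forces R2C3 = 6.
Row 3 already has 3, leaving R3C2 = 2.
Cage h has product 60; hence R3C6 = 4.
Column 2 already has 2; hence R4C2 = 6.
Column 3 already has 6, which forces R4C3 = 2.
Column 6 now contains 6, which forces R4C6 = 3.
Column 1 already has 4, which forces R5C1 = 2.
Column 2 already has 2, so R5C2 = 4.
Cage e has product 40, which forces R5C3 = 5.
Row 6 now contains 6, leaving R6C4 = 2.
The full grid is 4 1 3 6 5 2 / 1 3 6 4 2 5 / 6 2 1 5 3 4 / 5 6 2 1 4 3 / 2 4 5 3 1 6 / 3 5 4 2 6 1.

1 3 6 4 2 5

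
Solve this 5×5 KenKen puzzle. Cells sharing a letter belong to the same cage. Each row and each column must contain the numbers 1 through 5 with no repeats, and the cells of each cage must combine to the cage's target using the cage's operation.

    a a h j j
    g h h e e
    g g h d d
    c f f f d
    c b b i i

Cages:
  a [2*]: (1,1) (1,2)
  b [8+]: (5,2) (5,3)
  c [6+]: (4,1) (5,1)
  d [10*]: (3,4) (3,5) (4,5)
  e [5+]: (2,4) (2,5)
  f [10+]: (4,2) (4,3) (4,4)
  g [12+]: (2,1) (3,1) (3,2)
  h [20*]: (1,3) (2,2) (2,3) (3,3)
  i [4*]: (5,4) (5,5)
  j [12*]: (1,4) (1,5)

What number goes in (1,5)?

The only place for 5 in row 1 is (1,3).
Cage b's pair has sum 8; hence (5,2) = 5.
Column 3 now contains 5, so (5,3) = 3.
Cage f needs sum 10, which forces (4,4) = 5.
Cage d has product 10, so (3,5) = 5.
Cage g needs sum 12; hence (2,1) = 5.
Row 4 needs a 3, and only (4,2) is open for it.
Cage g has sum 12, leaving (3,1) = 3.
3 is placed in column 2; hence (3,2) = 4.
The 3 cells of cage f must have sum 10, which forces (4,3) = 2.
2 is placed in row 4, so (4,5) = 1.
Column 5 now contains 1, which forces (5,5) = 4.
Cage j needs two cells with product 12, so (1,4) = 4.
Column 5 already has 4, which forces (1,5) = 3.
Cage h has product 20, which forces (2,2) = 1.
Cage h has product 20; hence (2,3) = 4.
Column 5 now contains 3; hence (2,5) = 2.
Column 3 already has 2; hence (3,3) = 1.
Cage d has product 10; hence (3,4) = 2.
2 is placed in row 4, leaving (4,1) = 4.
Row 5 already has 4, so (5,1) = 2.
Row 5 already has 4, which forces (5,4) = 1.
Column 1 already has 2, leaving (1,1) = 1.
Column 2 already has 1, leaving (1,2) = 2.
2 is placed in row 2, so (2,4) = 3.
Filled in: 1 2 5 4 3 / 5 1 4 3 2 / 3 4 1 2 5 / 4 3 2 5 1 / 2 5 3 1 4.

3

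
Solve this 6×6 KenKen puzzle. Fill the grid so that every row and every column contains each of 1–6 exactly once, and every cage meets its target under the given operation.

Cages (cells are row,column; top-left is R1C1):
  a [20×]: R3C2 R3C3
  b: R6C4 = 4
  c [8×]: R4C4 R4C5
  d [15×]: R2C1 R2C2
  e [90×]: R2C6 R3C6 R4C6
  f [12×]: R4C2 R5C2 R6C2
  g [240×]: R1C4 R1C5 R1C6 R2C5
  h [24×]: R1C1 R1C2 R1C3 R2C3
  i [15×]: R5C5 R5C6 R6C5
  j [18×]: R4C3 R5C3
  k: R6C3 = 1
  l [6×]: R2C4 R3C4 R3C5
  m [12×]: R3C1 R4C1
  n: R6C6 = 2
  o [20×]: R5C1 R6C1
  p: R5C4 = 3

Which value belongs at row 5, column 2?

Cage p is given, so R5C4 = 3.
K is a freebie, which forces R6C3 = 1.
B is a freebie, leaving R6C4 = 4.
Cage n is a single given cell; hence R6C6 = 2.
Cage j needs two cells with product 18; hence R4C3 = 3.
Column 4 already has 4, which forces R4C4 = 2.
Cage c's pair has product 8, which forces R4C5 = 4.
Cage o needs two cells with product 20, which forces R5C1 = 4.
Row 5 now contains 3, so R5C3 = 6.
4 is placed in row 6; hence R6C1 = 5.
Cage i needs product 15, leaving R6C5 = 3.
Cage g needs product 240, so R1C6 = 4.
Column 1 already has 5, leaving R2C1 = 3.
Cage d's pair has product 15, leaving R2C2 = 5.
Column 4 now contains 2, so R2C4 = 1.
Row 2 already has 5, which forces R2C6 = 6.
Cage m's pair has product 12; hence R3C1 = 2.
5 is placed in column 2, which forces R3C2 = 4.
4 is placed in row 3, so R3C3 = 5.
The 3 cells of cage l must have product 6, so R3C4 = 6.
Column 5 already has 3, which forces R3C5 = 1.
Row 3 already has 5, leaving R3C6 = 3.
Row 4 already has 4, leaving R4C1 = 6.
Row 4 already has 4, leaving R4C2 = 1.
Column 6 now contains 6; hence R4C6 = 5.
Cage f has product 12, leaving R5C2 = 2.
1 is placed in column 5; hence R5C5 = 5.
Column 6 already has 5, so R5C6 = 1.
Row 6 now contains 3, so R6C2 = 6.
Column 1 now contains 3, so R1C1 = 1.
1 is placed in column 2, leaving R1C2 = 3.
4 is placed in row 1, leaving R1C3 = 2.
6 is placed in column 4, which forces R1C4 = 5.
Cage g has product 240; hence R1C5 = 6.
The 4 cells of cage h must have product 24; hence R2C3 = 4.
6 is placed in row 2, which forces R2C5 = 2.
Completed grid: 1 3 2 5 6 4 / 3 5 4 1 2 6 / 2 4 5 6 1 3 / 6 1 3 2 4 5 / 4 2 6 3 5 1 / 5 6 1 4 3 2.

2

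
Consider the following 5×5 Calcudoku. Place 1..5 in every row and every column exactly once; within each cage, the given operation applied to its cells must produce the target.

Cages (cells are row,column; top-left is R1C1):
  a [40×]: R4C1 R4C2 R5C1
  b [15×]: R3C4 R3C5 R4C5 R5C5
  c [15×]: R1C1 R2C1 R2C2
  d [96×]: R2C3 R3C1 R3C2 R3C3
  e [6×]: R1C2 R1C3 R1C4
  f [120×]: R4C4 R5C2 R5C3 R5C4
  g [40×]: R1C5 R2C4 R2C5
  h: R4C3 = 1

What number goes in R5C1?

The 4 cells of cage d must have product 96, which forces R2C3 = 4.
Cage b needs product 15, so R3C4 = 1.
Cage h is given, leaving R4C3 = 1.
Cage e needs product 6, so R1C2 = 1.
Cage g has product 40, which forces R1C5 = 4.
Cage b needs product 15, leaving R5C5 = 1.
Cage c needs product 15; hence R2C1 = 1.
The only place for 5 in row 1 is R1C1.
Cage c has product 15, so R2C2 = 3.
The 3 cells of cage a must have product 40, leaving R4C2 = 5.
Row 4 now contains 5, leaving R4C5 = 3.
Column 5 already has 3; hence R3C5 = 5.
Cage g needs product 40, leaving R2C4 = 5.
Column 5 now contains 5; hence R2C5 = 2.
Column 4 already has 5, leaving R5C4 = 3.
The 3 cells of cage e must have product 6, leaving R1C3 = 3.
Column 4 now contains 3, which forces R1C4 = 2.
3 is placed in column 3, leaving R3C3 = 2.
Column 4 already has 2; hence R4C4 = 4.
Row 5 now contains 3, which forces R5C3 = 5.
Cage d needs product 96, which forces R3C1 = 3.
Row 3 already has 2, leaving R3C2 = 4.
Row 4 now contains 4, which forces R4C1 = 2.
Cage a needs product 40, leaving R5C1 = 4.
The 4 cells of cage f must have product 120; hence R5C2 = 2.
Filled in: 5 1 3 2 4 / 1 3 4 5 2 / 3 4 2 1 5 / 2 5 1 4 3 / 4 2 5 3 1.

4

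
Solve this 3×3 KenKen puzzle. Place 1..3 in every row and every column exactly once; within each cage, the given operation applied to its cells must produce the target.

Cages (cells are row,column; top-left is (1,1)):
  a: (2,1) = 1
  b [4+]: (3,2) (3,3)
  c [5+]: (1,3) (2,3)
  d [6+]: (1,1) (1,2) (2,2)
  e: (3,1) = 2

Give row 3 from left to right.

A is a freebie; hence (2,1) = 1.
Cage e is a single given cell, which forces (3,1) = 2.
Column 1 now contains 2; hence (1,1) = 3.
The 3 cells of cage d must have sum 6, leaving (1,2) = 1.
Row 1 now contains 3, leaving (1,3) = 2.
Cage d needs sum 6, which forces (2,2) = 2.
Column 3 already has 2; hence (2,3) = 3.
1 is placed in column 2; hence (3,2) = 3.
Column 3 now contains 3, so (3,3) = 1.
The full grid is 3 1 2 / 1 2 3 / 2 3 1.

2 3 1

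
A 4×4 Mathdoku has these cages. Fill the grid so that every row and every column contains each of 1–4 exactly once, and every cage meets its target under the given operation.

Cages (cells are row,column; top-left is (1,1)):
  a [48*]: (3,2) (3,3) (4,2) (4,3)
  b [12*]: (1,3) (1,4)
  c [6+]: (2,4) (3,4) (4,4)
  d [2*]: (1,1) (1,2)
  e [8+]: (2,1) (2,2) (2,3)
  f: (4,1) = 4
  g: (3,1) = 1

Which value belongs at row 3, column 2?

Cage g is a single given cell; hence (3,1) = 1.
Cage f is a single given cell; hence (4,1) = 4.
1 is placed in column 1; hence (1,1) = 2.
Cage d needs two cells with product 2, which forces (1,2) = 1.
4 is placed in column 1, leaving (2,1) = 3.
Column 2 already has 1; hence (2,2) = 4.
4 is placed in row 2, which forces (2,3) = 1.
1 is placed in row 2, which forces (2,4) = 2.
Column 2 now contains 4, leaving (3,2) = 2.
Row 3 now contains 2; hence (3,3) = 4.
2 is placed in column 4, which forces (3,4) = 3.
2 is placed in column 2; hence (4,2) = 3.
Row 4 now contains 3, which forces (4,3) = 2.
Column 4 now contains 3, which forces (4,4) = 1.
Column 3 already has 4; hence (1,3) = 3.
Column 4 now contains 3; hence (1,4) = 4.
Filled in: 2 1 3 4 / 3 4 1 2 / 1 2 4 3 / 4 3 2 1.

2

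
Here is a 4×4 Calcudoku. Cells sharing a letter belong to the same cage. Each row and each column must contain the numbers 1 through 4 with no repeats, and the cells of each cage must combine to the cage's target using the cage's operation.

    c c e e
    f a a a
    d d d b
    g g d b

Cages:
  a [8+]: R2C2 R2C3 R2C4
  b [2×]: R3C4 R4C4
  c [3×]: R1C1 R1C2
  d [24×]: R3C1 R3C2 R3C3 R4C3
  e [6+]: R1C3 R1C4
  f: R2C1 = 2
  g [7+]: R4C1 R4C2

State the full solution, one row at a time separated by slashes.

Cage f is a single given cell; hence R2C1 = 2.
Column 2 needs a 2, and only R3C2 is open for it.
2 is placed in row 3, which forces R3C4 = 1.
Cage b needs two cells with product 2, which forces R4C4 = 2.
Cage e's pair has sum 6, so R1C3 = 2.
Column 4 already has 2, which forces R1C4 = 4.
Column 4 now contains 4, so R2C4 = 3.
The 4 cells of cage d must have product 24, leaving R4C3 = 1.
Cage a has sum 8, so R2C2 = 1.
1 is placed in column 3, so R2C3 = 4.
4 is placed in column 3, leaving R3C3 = 3.
Cage c's pair has product 3, so R1C1 = 1.
1 is placed in column 2; hence R1C2 = 3.
Row 3 now contains 3, so R3C1 = 4.
Column 1 already has 4; hence R4C1 = 3.
Column 2 already has 3, leaving R4C2 = 4.

1 3 2 4 / 2 1 4 3 / 4 2 3 1 / 3 4 1 2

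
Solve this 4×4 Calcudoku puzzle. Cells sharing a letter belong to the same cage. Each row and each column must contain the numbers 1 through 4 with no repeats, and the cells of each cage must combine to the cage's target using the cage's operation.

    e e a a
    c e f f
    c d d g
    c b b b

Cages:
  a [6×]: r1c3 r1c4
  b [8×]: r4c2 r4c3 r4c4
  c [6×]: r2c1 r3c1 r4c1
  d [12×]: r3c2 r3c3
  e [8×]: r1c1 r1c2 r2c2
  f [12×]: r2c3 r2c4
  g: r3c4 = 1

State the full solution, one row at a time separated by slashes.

G is a freebie; hence r3c4 = 1.
Row 3 needs a 2, and only r3c1 is open for it.
In row 2, 2 can only go at r2c2, so r2c2 = 2.
The only place for 1 in row 2 is r2c1.
Column 1 now contains 1, so r1c1 = 4.
Cage e has product 8; hence r1c2 = 1.
Column 1 now contains 1, so r4c1 = 3.
Column 2 already has 1, leaving r4c2 = 4.
4 is placed in row 4; hence r4c4 = 2.
Cage a's pair has product 6, leaving r1c3 = 2.
Column 4 already has 2; hence r1c4 = 3.
Column 4 already has 3; hence r2c4 = 4.
4 is placed in column 2, which forces r3c2 = 3.
Cage d needs two cells with product 12; hence r3c3 = 4.
2 is placed in row 4, which forces r4c3 = 1.
4 is placed in row 2; hence r2c3 = 3.

4 1 2 3 / 1 2 3 4 / 2 3 4 1 / 3 4 1 2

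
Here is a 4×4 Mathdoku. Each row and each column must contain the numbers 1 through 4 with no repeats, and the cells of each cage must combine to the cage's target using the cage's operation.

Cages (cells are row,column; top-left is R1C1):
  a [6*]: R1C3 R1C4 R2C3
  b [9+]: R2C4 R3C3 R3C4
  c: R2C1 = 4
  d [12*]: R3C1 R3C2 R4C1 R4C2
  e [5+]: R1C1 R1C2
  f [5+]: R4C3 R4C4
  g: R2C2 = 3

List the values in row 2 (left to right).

C is a freebie, which forces R2C1 = 4.
G is a freebie; hence R2C2 = 3.
Row 2 now contains 3, which forces R2C4 = 2.
The 3 cells of cage a must have product 6; hence R1C3 = 2.
Cage a needs product 6, which forces R1C4 = 3.
2 is placed in row 2; hence R2C3 = 1.
Column 4 already has 3, which forces R3C4 = 4.
1 is placed in column 3; hence R4C3 = 4.
4 is placed in column 4, so R4C4 = 1.
Row 1 already has 3; hence R1C1 = 1.
Row 1 already has 2, so R1C2 = 4.
The 4 cells of cage d must have product 12, leaving R3C1 = 2.
Cage d has product 12, so R3C2 = 1.
4 is placed in row 3, which forces R3C3 = 3.
Cage d needs product 12, leaving R4C1 = 3.
1 is placed in row 4, leaving R4C2 = 2.
The full grid is 1 4 2 3 / 4 3 1 2 / 2 1 3 4 / 3 2 4 1.

4 3 1 2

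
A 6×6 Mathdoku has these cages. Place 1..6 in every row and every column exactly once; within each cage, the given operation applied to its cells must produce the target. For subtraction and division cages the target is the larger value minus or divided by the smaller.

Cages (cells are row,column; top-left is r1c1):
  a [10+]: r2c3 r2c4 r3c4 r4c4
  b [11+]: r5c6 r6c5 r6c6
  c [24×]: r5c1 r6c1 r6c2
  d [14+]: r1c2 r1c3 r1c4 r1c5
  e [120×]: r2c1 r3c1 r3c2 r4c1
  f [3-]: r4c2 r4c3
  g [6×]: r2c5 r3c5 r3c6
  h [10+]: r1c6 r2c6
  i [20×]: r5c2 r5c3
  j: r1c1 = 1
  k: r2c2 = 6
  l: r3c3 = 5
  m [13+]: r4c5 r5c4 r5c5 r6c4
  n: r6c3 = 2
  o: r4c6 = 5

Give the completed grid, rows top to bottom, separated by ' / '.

J is a freebie; hence r1c1 = 1.
Cage k is a single given cell, which forces r2c2 = 6.
6 is placed in row 2, leaving r2c6 = 4.
Cage l is a single given cell, which forces r3c3 = 5.
O is a freebie; hence r4c6 = 5.
5 is placed in column 3, so r5c3 = 4.
Cage n is a single given cell, so r6c3 = 2.
Cage d needs sum 14, which forces r1c3 = 3.
Column 6 now contains 4; hence r1c6 = 6.
The 4 cells of cage e must have product 120, which forces r2c1 = 5.
Column 3 now contains 3; hence r2c3 = 1.
1 is placed in column 3; hence r4c3 = 6.
Row 5 now contains 4, leaving r5c2 = 5.
The two cells of cage f must have difference 3, leaving r4c2 = 3.
Cage b needs sum 11; hence r5c6 = 2.
The 3 cells of cage b must have sum 11, leaving r6c5 = 6.
Cage b has sum 11; hence r6c6 = 3.
3 is placed in column 6, so r3c6 = 1.
Row 5 already has 2; hence r5c1 = 6.
Row 6 now contains 3; hence r6c1 = 4.
The 3 cells of cage c must have product 24; hence r6c2 = 1.
Row 6 now contains 4, which forces r6c4 = 5.
Cage d needs sum 14; hence r1c5 = 5.
Column 1 now contains 6, which forces r3c1 = 3.
The 4 cells of cage e must have product 120, leaving r3c2 = 4.
3 is placed in row 3, which forces r3c5 = 2.
4 is placed in column 1, leaving r4c1 = 2.
Cage m needs sum 13; hence r4c5 = 4.
Column 2 already has 4; hence r1c2 = 2.
Cage d needs sum 14, so r1c4 = 4.
Cage a has sum 10, so r2c4 = 2.
Column 5 already has 2, so r2c5 = 3.
Row 3 now contains 2, so r3c4 = 6.
Row 4 now contains 4, so r4c4 = 1.
Column 4 already has 1, so r5c4 = 3.
Column 5 now contains 3, so r5c5 = 1.

1 2 3 4 5 6 / 5 6 1 2 3 4 / 3 4 5 6 2 1 / 2 3 6 1 4 5 / 6 5 4 3 1 2 / 4 1 2 5 6 3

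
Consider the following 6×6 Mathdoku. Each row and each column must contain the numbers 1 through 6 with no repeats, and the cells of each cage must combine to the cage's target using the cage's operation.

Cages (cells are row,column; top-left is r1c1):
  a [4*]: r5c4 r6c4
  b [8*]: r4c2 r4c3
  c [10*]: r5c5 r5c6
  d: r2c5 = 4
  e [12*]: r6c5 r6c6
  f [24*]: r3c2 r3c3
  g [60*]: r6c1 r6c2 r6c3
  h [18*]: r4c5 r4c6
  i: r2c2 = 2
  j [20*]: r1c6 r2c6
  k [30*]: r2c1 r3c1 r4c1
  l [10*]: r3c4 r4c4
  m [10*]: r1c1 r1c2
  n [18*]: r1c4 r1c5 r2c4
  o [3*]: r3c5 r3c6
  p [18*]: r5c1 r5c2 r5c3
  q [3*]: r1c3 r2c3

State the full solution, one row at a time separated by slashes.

Cage i is given; hence r2c2 = 2.
Cage d is a single given cell, so r2c5 = 4.
4 is placed in row 2; hence r2c6 = 5.
2 is placed in column 2, leaving r4c2 = 4.
Row 4 now contains 4, which forces r4c3 = 2.
2 is placed in row 4, so r4c4 = 5.
5 is placed in column 6; hence r5c6 = 2.
The two cells of cage m must have product 10, which forces r1c1 = 2.
2 is placed in column 2; hence r1c2 = 5.
5 is placed in column 6, leaving r1c6 = 4.
The 3 cells of cage k must have product 30; hence r3c1 = 5.
Column 2 already has 4, which forces r3c2 = 6.
Cage f needs two cells with product 24; hence r3c3 = 4.
Column 4 already has 5, leaving r3c4 = 2.
2 is placed in row 5, leaving r5c5 = 5.
Column 2 now contains 6, so r6c2 = 3.
3 is placed in row 6, leaving r6c5 = 2.
4 is placed in column 6, so r6c6 = 6.
The two cells of cage h must have product 18; hence r4c5 = 6.
Column 6 already has 6; hence r4c6 = 3.
3 is placed in column 2; hence r5c2 = 1.
1 is placed in row 5, which forces r5c4 = 4.
3 is placed in row 6, so r6c1 = 4.
6 is placed in row 6, which forces r6c3 = 5.
Column 4 already has 4; hence r6c4 = 1.
Cage n needs product 18; hence r1c5 = 1.
Cage k has product 30, leaving r2c1 = 6.
Row 2 already has 6; hence r2c4 = 3.
The two cells of cage o must have product 3, so r3c5 = 3.
Column 6 already has 3, which forces r3c6 = 1.
6 is placed in row 4, so r4c1 = 1.
Column 1 now contains 6; hence r5c1 = 3.
Row 5 already has 3, leaving r5c3 = 6.
Row 1 already has 1, which forces r1c3 = 3.
Column 4 now contains 3; hence r1c4 = 6.
3 is placed in row 2, so r2c3 = 1.

2 5 3 6 1 4 / 6 2 1 3 4 5 / 5 6 4 2 3 1 / 1 4 2 5 6 3 / 3 1 6 4 5 2 / 4 3 5 1 2 6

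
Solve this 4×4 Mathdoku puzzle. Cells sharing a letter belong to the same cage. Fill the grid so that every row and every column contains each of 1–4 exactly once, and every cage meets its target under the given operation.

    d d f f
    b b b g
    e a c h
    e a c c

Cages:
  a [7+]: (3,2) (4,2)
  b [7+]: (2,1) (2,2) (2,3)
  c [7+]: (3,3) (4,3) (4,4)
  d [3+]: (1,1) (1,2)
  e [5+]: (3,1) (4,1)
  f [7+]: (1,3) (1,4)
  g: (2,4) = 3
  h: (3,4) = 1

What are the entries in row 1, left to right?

Cage g is a single given cell, which forces (2,4) = 3.
Cage h is a single given cell, leaving (3,4) = 1.
The two cells of cage f must have sum 7, leaving (1,3) = 3.
Column 4 already has 3, which forces (1,4) = 4.
Column 3 already has 3; hence (4,3) = 1.
4 is placed in column 4, leaving (4,4) = 2.
The two cells of cage e must have sum 5, so (3,1) = 2.
The 3 cells of cage c must have sum 7, so (3,3) = 4.
2 is placed in row 4; hence (4,1) = 3.
3 is placed in row 4, leaving (4,2) = 4.
Column 1 already has 2, leaving (1,1) = 1.
The two cells of cage d must have sum 3, leaving (1,2) = 2.
Cage b needs sum 7; hence (2,1) = 4.
Cage b has sum 7; hence (2,2) = 1.
4 is placed in column 3, so (2,3) = 2.
Row 3 now contains 4; hence (3,2) = 3.
Completed grid: 1 2 3 4 / 4 1 2 3 / 2 3 4 1 / 3 4 1 2.

1 2 3 4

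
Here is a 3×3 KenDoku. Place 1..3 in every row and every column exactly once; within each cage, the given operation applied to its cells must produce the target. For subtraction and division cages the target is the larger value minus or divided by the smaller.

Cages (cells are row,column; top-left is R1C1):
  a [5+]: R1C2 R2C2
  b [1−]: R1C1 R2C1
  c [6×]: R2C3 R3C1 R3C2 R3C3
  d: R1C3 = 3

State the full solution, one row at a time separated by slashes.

Cage d is a single given cell, so R1C3 = 3.
Cage c needs product 6, which forces R2C3 = 1.
3 is placed in column 3, leaving R3C3 = 2.
3 is placed in row 1, leaving R1C2 = 2.
The two cells of cage a must have sum 5, so R2C2 = 3.
3 is placed in column 2, leaving R3C2 = 1.
2 is placed in row 1, so R1C1 = 1.
Row 2 now contains 3, which forces R2C1 = 2.
Row 3 now contains 1, leaving R3C1 = 3.

1 2 3 / 2 3 1 / 3 1 2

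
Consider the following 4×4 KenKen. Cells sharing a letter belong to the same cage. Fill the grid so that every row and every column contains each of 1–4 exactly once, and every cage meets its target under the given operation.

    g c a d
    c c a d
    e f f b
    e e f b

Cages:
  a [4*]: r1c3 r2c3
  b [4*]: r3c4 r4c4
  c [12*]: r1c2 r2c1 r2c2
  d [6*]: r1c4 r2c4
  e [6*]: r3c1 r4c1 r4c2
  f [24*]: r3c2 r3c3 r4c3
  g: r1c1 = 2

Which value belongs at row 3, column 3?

Cage g is given, which forces r1c1 = 2.
Row 1 already has 2, which forces r1c4 = 3.
Column 4 now contains 3, so r2c4 = 2.
Cage e has product 6, leaving r4c2 = 2.
The 3 cells of cage f must have product 24, so r3c3 = 2.
In column 1, 4 can only go at r2c1, so r2c1 = 4.
Cage c has product 12, so r1c2 = 1.
Cage a's pair has product 4, which forces r1c3 = 4.
Cage c needs product 12; hence r2c2 = 3.
4 is placed in row 2, which forces r2c3 = 1.
3 is placed in column 2, so r3c2 = 4.
Row 3 already has 4, so r3c4 = 1.
4 is placed in column 3, so r4c3 = 3.
Column 4 already has 1; hence r4c4 = 4.
Row 3 already has 1; hence r3c1 = 3.
Row 4 now contains 3, so r4c1 = 1.
Filled in: 2 1 4 3 / 4 3 1 2 / 3 4 2 1 / 1 2 3 4.

2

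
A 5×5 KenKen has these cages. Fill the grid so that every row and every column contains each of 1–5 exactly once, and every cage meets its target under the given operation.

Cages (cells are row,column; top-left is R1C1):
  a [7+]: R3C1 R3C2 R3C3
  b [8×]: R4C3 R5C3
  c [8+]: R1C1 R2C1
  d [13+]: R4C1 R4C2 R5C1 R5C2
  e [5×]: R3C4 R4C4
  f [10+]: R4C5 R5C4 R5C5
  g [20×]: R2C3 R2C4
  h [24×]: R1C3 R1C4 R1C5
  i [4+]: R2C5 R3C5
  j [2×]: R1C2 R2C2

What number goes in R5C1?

In row 1, 1 can only go at R1C2, so R1C2 = 1.
Column 2 now contains 1, leaving R2C2 = 2.
Column 2 already has 2, leaving R3C2 = 4.
In row 1, 5 can only go at R1C1, so R1C1 = 5.
Column 1 now contains 5; hence R2C1 = 3.
Row 2 already has 3; hence R2C5 = 1.
Column 5 now contains 1, which forces R3C5 = 3.
Row 3 needs a 5, and only R3C4 is open for it.
The two cells of cage g must have product 20; hence R2C3 = 5.
Column 4 already has 5, which forces R2C4 = 4.
Column 4 already has 5, which forces R4C4 = 1.
1 is placed in column 4, so R5C4 = 3.
Cage h needs product 24, which forces R1C3 = 3.
3 is placed in column 4, which forces R1C4 = 2.
Cage h has product 24; hence R1C5 = 4.
Row 4 now contains 1, so R4C1 = 4.
Cage d has sum 13, leaving R4C2 = 3.
Row 4 now contains 4, leaving R4C3 = 2.
2 is placed in row 4, leaving R4C5 = 5.
Cage d has sum 13, leaving R5C1 = 1.
Row 5 already has 3, so R5C2 = 5.
2 is placed in column 3, leaving R5C3 = 4.
5 is placed in column 5, leaving R5C5 = 2.
1 is placed in column 1; hence R3C1 = 2.
2 is placed in column 3; hence R3C3 = 1.
The full grid is 5 1 3 2 4 / 3 2 5 4 1 / 2 4 1 5 3 / 4 3 2 1 5 / 1 5 4 3 2.

1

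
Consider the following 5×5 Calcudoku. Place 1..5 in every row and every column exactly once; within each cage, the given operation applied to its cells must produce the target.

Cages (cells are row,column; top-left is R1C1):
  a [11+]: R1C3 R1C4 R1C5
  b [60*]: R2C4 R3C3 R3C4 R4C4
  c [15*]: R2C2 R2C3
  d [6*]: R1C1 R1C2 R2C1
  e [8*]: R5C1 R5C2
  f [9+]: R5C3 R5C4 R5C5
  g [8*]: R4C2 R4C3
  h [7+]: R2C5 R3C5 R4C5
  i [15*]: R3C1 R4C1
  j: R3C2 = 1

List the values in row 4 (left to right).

Cage j is a single given cell, so R3C2 = 1.
In row 1, 1 can only go at R1C1, so R1C1 = 1.
The only place for 3 in row 1 is R1C2.
The 3 cells of cage d must have product 6, which forces R2C1 = 2.
Column 2 already has 3, leaving R2C2 = 5.
Cage c's pair has product 15; hence R2C3 = 3.
Column 1 already has 2, which forces R5C1 = 4.
4 is placed in row 5; hence R5C2 = 2.
2 is placed in column 2, which forces R4C2 = 4.
The two cells of cage g must have product 8, which forces R4C3 = 2.
Row 4 now contains 2, leaving R4C5 = 1.
The 4 cells of cage b must have product 60, leaving R2C4 = 1.
1 is placed in column 5, leaving R2C5 = 4.
Cage h needs sum 7; hence R3C5 = 2.
The 3 cells of cage a must have sum 11, leaving R1C3 = 4.
Cage a needs sum 11, so R1C4 = 2.
2 is placed in column 5, leaving R1C5 = 5.
Column 3 already has 4, which forces R3C3 = 5.
Cage f has sum 9, so R5C3 = 1.
Column 5 already has 5, which forces R5C5 = 3.
5 is placed in row 3, which forces R3C1 = 3.
Cage b has product 60, leaving R3C4 = 4.
Cage i's pair has product 15, so R4C1 = 5.
Cage b needs product 60, leaving R4C4 = 3.
Row 5 already has 3; hence R5C4 = 5.
Filled in: 1 3 4 2 5 / 2 5 3 1 4 / 3 1 5 4 2 / 5 4 2 3 1 / 4 2 1 5 3.

5 4 2 3 1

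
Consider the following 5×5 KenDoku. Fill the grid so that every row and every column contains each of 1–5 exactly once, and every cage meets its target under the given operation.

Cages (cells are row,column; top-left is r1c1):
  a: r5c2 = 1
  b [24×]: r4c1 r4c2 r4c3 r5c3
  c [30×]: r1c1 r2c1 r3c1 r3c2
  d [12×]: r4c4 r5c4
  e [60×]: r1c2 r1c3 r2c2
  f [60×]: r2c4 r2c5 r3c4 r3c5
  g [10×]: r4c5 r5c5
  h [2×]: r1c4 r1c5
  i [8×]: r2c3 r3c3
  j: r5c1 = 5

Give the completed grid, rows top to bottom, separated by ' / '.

J is a freebie, leaving r5c1 = 5.
Cage a is given, leaving r5c2 = 1.
Row 5 already has 5, leaving r5c5 = 2.
Cage h needs two cells with product 2, so r1c4 = 2.
2 is placed in column 5, leaving r1c5 = 1.
The 4 cells of cage c must have product 30, so r3c2 = 5.
2 is placed in column 5, leaving r4c5 = 5.
1 is placed in row 1, leaving r1c1 = 3.
Row 1 already has 3, leaving r1c2 = 4.
The 3 cells of cage e must have product 60, leaving r1c3 = 5.
Column 2 now contains 4; hence r2c2 = 3.
The 4 cells of cage f must have product 60; hence r2c4 = 5.
Row 2 now contains 3, which forces r2c5 = 4.
The 4 cells of cage f must have product 60, so r3c4 = 1.
Column 5 already has 4; hence r3c5 = 3.
Column 2 now contains 3; hence r4c2 = 2.
Cage c needs product 30, so r2c1 = 1.
4 is placed in row 2, so r2c3 = 2.
Row 3 already has 1, which forces r3c1 = 2.
The two cells of cage i must have product 8, leaving r3c3 = 4.
1 is placed in column 1, leaving r4c1 = 4.
Row 4 already has 4, which forces r4c4 = 3.
Column 3 now contains 4, so r5c3 = 3.
Column 4 now contains 3, which forces r5c4 = 4.
Row 4 already has 3; hence r4c3 = 1.

3 4 5 2 1 / 1 3 2 5 4 / 2 5 4 1 3 / 4 2 1 3 5 / 5 1 3 4 2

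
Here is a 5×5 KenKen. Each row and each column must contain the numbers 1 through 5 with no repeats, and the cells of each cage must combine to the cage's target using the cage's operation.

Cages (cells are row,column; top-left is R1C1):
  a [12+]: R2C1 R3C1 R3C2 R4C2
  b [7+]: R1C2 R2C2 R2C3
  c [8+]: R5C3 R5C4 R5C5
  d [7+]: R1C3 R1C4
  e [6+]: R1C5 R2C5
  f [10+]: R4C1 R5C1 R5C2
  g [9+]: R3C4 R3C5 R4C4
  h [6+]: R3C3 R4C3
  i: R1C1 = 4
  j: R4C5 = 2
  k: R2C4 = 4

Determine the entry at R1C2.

3

I is a freebie, which forces R1C1 = 4.
K is a freebie; hence R2C4 = 4.
J is a freebie, leaving R4C5 = 2.
The only place for 3 in row 1 is R1C2.
Cage b needs sum 7, leaving R2C2 = 1.
The 3 cells of cage b must have sum 7, which forces R2C3 = 3.
Row 2 now contains 1, leaving R2C5 = 5.
Column 5 now contains 5, which forces R1C5 = 1.
Row 2 now contains 5; hence R2C1 = 2.
The only place for 2 in row 5 is R5C2.
Cage a needs sum 12, which forces R3C1 = 1.
Row 3 needs a 3, and only R3C5 is open for it.
Cage g needs sum 9, which forces R3C4 = 5.
The 3 cells of cage g must have sum 9; hence R4C4 = 1.
The 3 cells of cage c must have sum 8, which forces R5C3 = 1.
Cage c has sum 8, leaving R5C4 = 3.
Column 5 now contains 3, leaving R5C5 = 4.
Cage d needs two cells with sum 7, leaving R1C3 = 5.
Column 4 already has 5, so R1C4 = 2.
Row 3 now contains 5, so R3C2 = 4.
Row 3 now contains 5, which forces R3C3 = 2.
The 3 cells of cage f must have sum 10, so R4C1 = 3.
Cage a has sum 12, so R4C2 = 5.
Row 4 now contains 1, so R4C3 = 4.
Row 5 already has 3, so R5C1 = 5.
Filled in: 4 3 5 2 1 / 2 1 3 4 5 / 1 4 2 5 3 / 3 5 4 1 2 / 5 2 1 3 4.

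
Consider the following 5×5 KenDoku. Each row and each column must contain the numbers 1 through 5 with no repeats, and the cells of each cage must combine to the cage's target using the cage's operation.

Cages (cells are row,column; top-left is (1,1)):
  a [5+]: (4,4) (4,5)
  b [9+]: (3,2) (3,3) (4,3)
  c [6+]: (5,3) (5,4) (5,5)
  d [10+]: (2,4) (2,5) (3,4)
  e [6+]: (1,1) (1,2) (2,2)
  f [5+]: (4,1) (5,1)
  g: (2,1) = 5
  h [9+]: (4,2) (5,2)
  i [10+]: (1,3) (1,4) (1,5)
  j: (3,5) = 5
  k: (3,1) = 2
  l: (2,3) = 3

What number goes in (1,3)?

4

Cage g is given, so (2,1) = 5.
Cage l is a single given cell, which forces (2,3) = 3.
K is a freebie; hence (3,1) = 2.
Cage j is given, so (3,5) = 5.
Cage d has sum 10, leaving (2,4) = 2.
Cage d has sum 10, which forces (2,5) = 4.
Cage d has sum 10; hence (3,4) = 4.
Row 2 now contains 2, leaving (2,2) = 1.
Row 3 now contains 4; hence (3,2) = 3.
Row 3 now contains 4, so (3,3) = 1.
Cage b needs sum 9, leaving (4,3) = 5.
Cage a needs two cells with sum 5; hence (4,4) = 3.
Cage a needs two cells with sum 5; hence (4,5) = 2.
Column 3 now contains 1, leaving (5,3) = 2.
Column 4 already has 3; hence (5,4) = 1.
1 is placed in row 5, leaving (5,5) = 3.
Column 3 now contains 2, leaving (1,3) = 4.
Column 4 already has 3, so (1,4) = 5.
Column 5 now contains 3, leaving (1,5) = 1.
The two cells of cage f must have sum 5; hence (4,1) = 1.
5 is placed in row 4, leaving (4,2) = 4.
1 is placed in row 5, leaving (5,1) = 4.
Cage h needs two cells with sum 9, so (5,2) = 5.
1 is placed in row 1, so (1,1) = 3.
Row 1 now contains 4, so (1,2) = 2.
Completed grid: 3 2 4 5 1 / 5 1 3 2 4 / 2 3 1 4 5 / 1 4 5 3 2 / 4 5 2 1 3.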